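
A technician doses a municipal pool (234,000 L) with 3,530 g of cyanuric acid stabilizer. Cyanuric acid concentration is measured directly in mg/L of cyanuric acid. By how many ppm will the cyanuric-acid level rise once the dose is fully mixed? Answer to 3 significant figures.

15.1 ppm

Rise: 3,530 g / 234,000 L × 1000 = 15.09 mg/L.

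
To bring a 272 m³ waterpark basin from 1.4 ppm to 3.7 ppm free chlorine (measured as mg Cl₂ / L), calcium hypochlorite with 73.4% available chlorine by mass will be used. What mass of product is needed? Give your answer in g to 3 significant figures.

852 g

Volume: 272 m³ = 272,000 L.
Chlorine deficit: 3.7 − 1.4 = 2.3 ppm = 2.3 mg/L as Cl₂.
Cl₂ equivalent needed: 2.3 mg/L × 272,000 L = 625,600 mg = 625.6 g.
Product at 73.4% available chlorine: 625.6 / 0.734 = 852.3 g.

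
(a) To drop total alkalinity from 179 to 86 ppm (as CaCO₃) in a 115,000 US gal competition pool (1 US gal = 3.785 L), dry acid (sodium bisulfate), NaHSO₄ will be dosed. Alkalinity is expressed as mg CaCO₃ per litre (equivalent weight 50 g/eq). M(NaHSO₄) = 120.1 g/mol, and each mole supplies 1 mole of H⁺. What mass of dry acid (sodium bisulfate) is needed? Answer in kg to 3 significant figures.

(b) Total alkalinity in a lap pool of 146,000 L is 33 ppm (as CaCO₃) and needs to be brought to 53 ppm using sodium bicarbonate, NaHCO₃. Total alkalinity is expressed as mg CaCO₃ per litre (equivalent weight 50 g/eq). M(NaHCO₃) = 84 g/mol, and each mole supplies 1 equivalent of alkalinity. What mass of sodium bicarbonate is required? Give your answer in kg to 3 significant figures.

(a) Volume: 115,000 US gal × 3.785 L/gal = 435,275 L.
(a) Alkalinity to neutralize: (179 − 86) = 93 mg/L as CaCO₃ × 435,275 L = 40,480 g as CaCO₃.
(a) Equivalents of H⁺ required: 40,480 ÷ 50 g/eq = 809.6 eq = 809.6 mol NaHSO₄.
(a) Mass of NaHSO₄: 809.6 × 120.1 = 97,230 g.

(b) Alkalinity to add: (53 − 33) = 20 mg/L as CaCO₃ × 146,000 L = 2920 g as CaCO₃.
(b) Equivalents: 2920 g ÷ 50 g/eq = 58.4 eq.
(b) NaHCO₃ supplies 1 eq per mole → 58.4 mol.
(b) Mass: 58.4 mol × 84 g/mol = 4906 g.

(a) 97.2 kg; (b) 4.91 kg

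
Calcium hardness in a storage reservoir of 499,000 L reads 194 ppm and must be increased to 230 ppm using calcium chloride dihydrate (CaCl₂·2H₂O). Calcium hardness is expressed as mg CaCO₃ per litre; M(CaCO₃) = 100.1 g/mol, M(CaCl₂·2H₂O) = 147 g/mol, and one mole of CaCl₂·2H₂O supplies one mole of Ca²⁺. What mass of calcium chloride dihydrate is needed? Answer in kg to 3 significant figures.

26.4 kg

Hardness to add: (230 − 194) = 36 mg/L as CaCO₃ × 499,000 L = 17,960 g as CaCO₃.
Moles of Ca²⁺ (1 mol Ca²⁺ ≡ 1 mol CaCO₃): 17,960 / 100.1 g/mol = 179.5 mol.
Mass of CaCl₂·2H₂O: 179.5 × 147 = 26,380 g.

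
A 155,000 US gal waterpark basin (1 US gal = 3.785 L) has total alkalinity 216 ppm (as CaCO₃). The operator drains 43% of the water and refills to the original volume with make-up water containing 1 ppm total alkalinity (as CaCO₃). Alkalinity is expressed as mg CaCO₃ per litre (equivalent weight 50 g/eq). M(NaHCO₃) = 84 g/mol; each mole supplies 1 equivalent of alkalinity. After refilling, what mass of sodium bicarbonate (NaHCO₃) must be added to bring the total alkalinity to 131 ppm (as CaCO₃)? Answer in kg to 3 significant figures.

Volume: 155,000 US gal × 3.785 L/gal = 586,675 L.
After draining 43% and refilling: 216 × 0.57 + 1 × 0.43 = 123.55 ppm.
Deficit to target: 131 − 123.55 = 7.45 mg/L.
As CaCO₃: 7.45 mg/L × 586,675 L = 4371 g; ÷ 50 g/eq ÷ 1 = 87.41 mol NaHCO₃.
Mass: 87.41 × 84 = 7343 g.

7.34 kg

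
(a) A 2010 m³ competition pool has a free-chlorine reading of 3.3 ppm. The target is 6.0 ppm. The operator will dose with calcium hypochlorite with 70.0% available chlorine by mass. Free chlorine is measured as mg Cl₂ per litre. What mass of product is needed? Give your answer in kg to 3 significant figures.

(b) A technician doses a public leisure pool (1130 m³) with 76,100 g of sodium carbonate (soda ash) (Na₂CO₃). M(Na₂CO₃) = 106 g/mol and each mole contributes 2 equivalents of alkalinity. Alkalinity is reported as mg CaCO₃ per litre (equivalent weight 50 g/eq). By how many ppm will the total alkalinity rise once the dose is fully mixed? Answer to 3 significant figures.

(a) 7.75 kg; (b) 63.5 ppm

(a) Volume: 2010 m³ = 2,010,000 L.
(a) Chlorine deficit: 6.0 − 3.3 = 2.7 ppm = 2.7 mg/L as Cl₂.
(a) Cl₂ equivalent needed: 2.7 mg/L × 2,010,000 L = 5,427,000 mg = 5427 g.
(a) Product at 70.0% available chlorine: 5427 / 0.7 = 7753 g.

(b) Volume: 1130 m³ = 1,130,000 L.
(b) Moles of Na₂CO₃: 76,100 g ÷ 106 g/mol = 717.9 mol → 1436 eq of alkalinity.
(b) As CaCO₃: 1436 eq × 50 g/eq = 71,790 g.
(b) Rise: 71,790 g / 1,130,000 L × 1000 = 63.53 mg/L.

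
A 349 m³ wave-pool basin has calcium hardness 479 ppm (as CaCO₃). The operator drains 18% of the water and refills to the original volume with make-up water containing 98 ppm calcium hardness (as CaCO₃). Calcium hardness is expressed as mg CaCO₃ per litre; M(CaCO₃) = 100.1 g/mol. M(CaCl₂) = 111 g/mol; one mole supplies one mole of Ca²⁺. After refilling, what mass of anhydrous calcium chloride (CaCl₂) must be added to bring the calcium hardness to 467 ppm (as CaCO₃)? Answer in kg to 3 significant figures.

Volume: 349 m³ = 349,000 L.
After draining 18% and refilling: 479 × 0.82 + 98 × 0.18 = 410.42 ppm.
Deficit to target: 467 − 410.42 = 56.58 mg/L.
As CaCO₃: 56.58 mg/L × 349,000 L = 19,750 g; ÷ 100.1 = 197.3 mol Ca²⁺.
Mass: 197.3 × 111 = 21,900 g.

21.9 kg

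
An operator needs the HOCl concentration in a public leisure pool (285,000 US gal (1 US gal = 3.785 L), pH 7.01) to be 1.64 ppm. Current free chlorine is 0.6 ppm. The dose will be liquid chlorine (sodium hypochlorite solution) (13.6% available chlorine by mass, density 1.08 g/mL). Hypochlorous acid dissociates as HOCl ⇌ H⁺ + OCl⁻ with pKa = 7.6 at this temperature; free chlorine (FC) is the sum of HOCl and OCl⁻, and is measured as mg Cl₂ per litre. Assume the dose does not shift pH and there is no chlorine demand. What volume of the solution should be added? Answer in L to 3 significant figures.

Volume: 285,000 US gal × 3.785 L/gal = 1,078,725 L.
[OCl⁻]/[HOCl] = 10^(pH − pKa) = 10^(7.01 − 7.6) = 0.257; fraction as HOCl = 1/(1 + 0.257) = 0.7955.
Free chlorine required for 1.64 ppm HOCl: 1.64 / 0.7955 = 2.062 ppm.
FC to add: 2.062 − 0.6 = 1.462 mg/L as Cl₂.
Cl₂ equivalent: 1.462 mg/L × 1,078,725 L = 1577 g.
Product at 13.6% available Cl: 1577 / 0.136 = 11,590 g.
Volume: 11,590 g ÷ 1.08 g/mL = 10,730 mL.

10.7 L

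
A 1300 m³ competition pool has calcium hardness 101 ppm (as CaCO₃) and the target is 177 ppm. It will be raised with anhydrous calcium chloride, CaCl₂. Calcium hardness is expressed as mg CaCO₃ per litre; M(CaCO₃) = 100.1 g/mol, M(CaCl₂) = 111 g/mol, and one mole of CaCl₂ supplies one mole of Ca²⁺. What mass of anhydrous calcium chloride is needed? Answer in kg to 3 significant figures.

110 kg

Volume: 1300 m³ = 1,300,000 L.
Hardness to add: (177 − 101) = 76 mg/L as CaCO₃ × 1,300,000 L = 98,800 g as CaCO₃.
Moles of Ca²⁺ (1 mol Ca²⁺ ≡ 1 mol CaCO₃): 98,800 / 100.1 g/mol = 987 mol.
Mass of CaCl₂: 987 × 111 = 109,600 g.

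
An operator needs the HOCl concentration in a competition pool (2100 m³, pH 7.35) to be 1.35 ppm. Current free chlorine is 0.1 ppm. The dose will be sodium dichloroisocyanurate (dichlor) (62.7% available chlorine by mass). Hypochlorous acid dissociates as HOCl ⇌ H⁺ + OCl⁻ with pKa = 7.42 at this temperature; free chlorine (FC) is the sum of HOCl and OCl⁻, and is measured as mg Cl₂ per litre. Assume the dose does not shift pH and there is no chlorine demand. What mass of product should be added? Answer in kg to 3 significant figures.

Volume: 2100 m³ = 2,100,000 L.
[OCl⁻]/[HOCl] = 10^(pH − pKa) = 10^(7.35 − 7.42) = 0.8511; fraction as HOCl = 1/(1 + 0.8511) = 0.5402.
Free chlorine required for 1.35 ppm HOCl: 1.35 / 0.5402 = 2.499 ppm.
FC to add: 2.499 − 0.1 = 2.399 mg/L as Cl₂.
Cl₂ equivalent: 2.399 mg/L × 2,100,000 L = 5038 g.
Product at 62.7% available Cl: 5038 / 0.627 = 8035 g.

8.04 kg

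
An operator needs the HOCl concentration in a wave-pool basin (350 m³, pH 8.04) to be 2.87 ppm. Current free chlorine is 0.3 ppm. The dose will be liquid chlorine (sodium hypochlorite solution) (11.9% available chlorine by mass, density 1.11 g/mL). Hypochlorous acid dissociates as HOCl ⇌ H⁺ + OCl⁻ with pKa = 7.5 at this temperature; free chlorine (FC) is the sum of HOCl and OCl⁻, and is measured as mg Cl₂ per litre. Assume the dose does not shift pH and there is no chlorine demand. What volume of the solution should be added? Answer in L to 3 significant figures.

33.2 L

Volume: 350 m³ = 350,000 L.
[OCl⁻]/[HOCl] = 10^(pH − pKa) = 10^(8.04 − 7.5) = 3.467; fraction as HOCl = 1/(1 + 3.467) = 0.2238.
Free chlorine required for 2.87 ppm HOCl: 2.87 / 0.2238 = 12.82 ppm.
FC to add: 12.82 − 0.3 = 12.52 mg/L as Cl₂.
Cl₂ equivalent: 12.52 mg/L × 350,000 L = 4382 g.
Product at 11.9% available Cl: 4382 / 0.119 = 36,830 g.
Volume: 36,830 g ÷ 1.11 g/mL = 33,180 mL.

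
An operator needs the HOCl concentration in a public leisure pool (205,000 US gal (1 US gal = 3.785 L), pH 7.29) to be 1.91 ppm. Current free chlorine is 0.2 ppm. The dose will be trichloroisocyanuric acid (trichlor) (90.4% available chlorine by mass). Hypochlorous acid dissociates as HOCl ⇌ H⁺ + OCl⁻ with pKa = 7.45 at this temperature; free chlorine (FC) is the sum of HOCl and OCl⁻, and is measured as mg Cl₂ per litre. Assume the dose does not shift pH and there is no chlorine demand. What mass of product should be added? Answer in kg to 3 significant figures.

2.60 kg

Volume: 205,000 US gal × 3.785 L/gal = 775,925 L.
[OCl⁻]/[HOCl] = 10^(pH − pKa) = 10^(7.29 − 7.45) = 0.6918; fraction as HOCl = 1/(1 + 0.6918) = 0.5911.
Free chlorine required for 1.91 ppm HOCl: 1.91 / 0.5911 = 3.231 ppm.
FC to add: 3.231 − 0.2 = 3.031 mg/L as Cl₂.
Cl₂ equivalent: 3.031 mg/L × 775,925 L = 2352 g.
Product at 90.4% available Cl: 2352 / 0.904 = 2602 g.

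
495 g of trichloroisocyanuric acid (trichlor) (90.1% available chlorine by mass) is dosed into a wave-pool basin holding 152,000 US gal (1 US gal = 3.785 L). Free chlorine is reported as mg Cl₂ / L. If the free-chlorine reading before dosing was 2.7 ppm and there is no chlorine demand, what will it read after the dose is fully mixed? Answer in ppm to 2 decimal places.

Volume: 152,000 US gal × 3.785 L/gal = 575,320 L.
Available chlorine delivered: 495 g × 0.901 = 446 g as Cl₂.
Concentration rise: 446 g / 575,320 L = 0.7752 mg/L = 0.78 ppm.
Final FC: 2.7 + 0.78 = 3.48 ppm.

3.48 ppm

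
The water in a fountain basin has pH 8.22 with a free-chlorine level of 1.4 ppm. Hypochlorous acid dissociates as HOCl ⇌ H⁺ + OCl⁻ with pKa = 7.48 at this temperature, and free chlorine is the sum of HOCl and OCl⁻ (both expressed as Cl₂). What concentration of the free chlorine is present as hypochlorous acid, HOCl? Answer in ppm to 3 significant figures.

[OCl⁻]/[HOCl] = 10^(pH − pKa) = 10^(8.22 − 7.48) = 10^0.74 = 5.495.
Fraction as HOCl = 1 / (1 + 5.495) = 0.154.
HOCl = 0.154 × 1.4 ppm = 0.2155 ppm.

0.216 ppm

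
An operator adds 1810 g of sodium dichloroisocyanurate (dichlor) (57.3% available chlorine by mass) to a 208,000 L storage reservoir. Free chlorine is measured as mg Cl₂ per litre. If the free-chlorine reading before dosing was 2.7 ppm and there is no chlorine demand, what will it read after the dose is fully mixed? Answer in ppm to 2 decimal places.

7.69 ppm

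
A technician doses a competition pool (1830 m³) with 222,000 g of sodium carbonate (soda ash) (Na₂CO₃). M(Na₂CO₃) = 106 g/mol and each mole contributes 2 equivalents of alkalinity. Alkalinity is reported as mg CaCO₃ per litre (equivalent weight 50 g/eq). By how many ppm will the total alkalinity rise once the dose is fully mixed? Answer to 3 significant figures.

114 ppm

Volume: 1830 m³ = 1,830,000 L.
Moles of Na₂CO₃: 222,000 g ÷ 106 g/mol = 2094 mol → 4189 eq of alkalinity.
As CaCO₃: 4189 eq × 50 g/eq = 209,400 g.
Rise: 209,400 g / 1,830,000 L × 1000 = 114.4 mg/L.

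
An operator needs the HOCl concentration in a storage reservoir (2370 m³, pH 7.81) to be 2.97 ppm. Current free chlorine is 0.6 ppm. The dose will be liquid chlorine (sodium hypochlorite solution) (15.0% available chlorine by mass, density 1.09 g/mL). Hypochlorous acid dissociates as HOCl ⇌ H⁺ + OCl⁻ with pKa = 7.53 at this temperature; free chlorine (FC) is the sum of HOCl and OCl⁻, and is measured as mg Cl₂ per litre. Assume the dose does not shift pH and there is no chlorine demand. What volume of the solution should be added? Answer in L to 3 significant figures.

116 L

Volume: 2370 m³ = 2,370,000 L.
[OCl⁻]/[HOCl] = 10^(pH − pKa) = 10^(7.81 − 7.53) = 1.905; fraction as HOCl = 1/(1 + 1.905) = 0.3442.
Free chlorine required for 2.97 ppm HOCl: 2.97 / 0.3442 = 8.629 ppm.
FC to add: 8.629 − 0.6 = 8.029 mg/L as Cl₂.
Cl₂ equivalent: 8.029 mg/L × 2,370,000 L = 19,030 g.
Product at 15.0% available Cl: 19,030 / 0.15 = 126,900 g.
Volume: 126,900 g ÷ 1.09 g/mL = 116,400 mL.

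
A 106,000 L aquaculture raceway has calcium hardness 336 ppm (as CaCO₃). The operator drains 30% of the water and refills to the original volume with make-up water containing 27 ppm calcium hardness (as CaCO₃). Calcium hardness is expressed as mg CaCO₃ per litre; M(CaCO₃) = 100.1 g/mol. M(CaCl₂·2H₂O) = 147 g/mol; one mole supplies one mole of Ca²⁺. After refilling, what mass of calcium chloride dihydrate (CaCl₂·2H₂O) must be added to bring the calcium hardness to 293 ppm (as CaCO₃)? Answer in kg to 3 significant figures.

7.74 kg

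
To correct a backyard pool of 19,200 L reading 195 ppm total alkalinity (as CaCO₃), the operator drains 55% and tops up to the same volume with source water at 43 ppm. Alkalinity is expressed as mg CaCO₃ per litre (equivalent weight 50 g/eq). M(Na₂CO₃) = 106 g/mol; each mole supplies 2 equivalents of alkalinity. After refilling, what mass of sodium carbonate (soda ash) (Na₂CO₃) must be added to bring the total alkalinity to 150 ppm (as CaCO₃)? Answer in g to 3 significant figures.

After draining 55% and refilling: 195 × 0.45 + 43 × 0.55 = 111.4 ppm.
Deficit to target: 150 − 111.4 = 38.6 mg/L.
As CaCO₃: 38.6 mg/L × 19,200 L = 741.1 g; ÷ 50 g/eq ÷ 2 = 7.411 mol Na₂CO₃.
Mass: 7.411 × 106 = 785.6 g.

786 g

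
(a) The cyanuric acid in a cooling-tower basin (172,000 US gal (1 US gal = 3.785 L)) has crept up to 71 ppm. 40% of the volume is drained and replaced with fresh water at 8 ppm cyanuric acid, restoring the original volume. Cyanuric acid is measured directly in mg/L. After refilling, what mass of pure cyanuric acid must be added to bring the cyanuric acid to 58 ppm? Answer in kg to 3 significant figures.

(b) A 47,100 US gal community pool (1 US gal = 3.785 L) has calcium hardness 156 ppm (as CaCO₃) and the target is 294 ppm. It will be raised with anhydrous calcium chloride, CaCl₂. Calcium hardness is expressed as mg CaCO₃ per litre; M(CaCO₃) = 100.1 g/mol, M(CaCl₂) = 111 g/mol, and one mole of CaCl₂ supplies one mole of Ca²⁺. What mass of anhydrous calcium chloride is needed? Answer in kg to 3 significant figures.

(a) 7.94 kg; (b) 27.3 kg

(a) Volume: 172,000 US gal × 3.785 L/gal = 651,020 L.
(a) After draining 40% and refilling: 71 × 0.60 + 8 × 0.40 = 45.8 ppm.
(a) Deficit to target: 58 − 45.8 = 12.2 mg/L.
(a) Mass: 12.2 mg/L × 651,020 L = 7942 g cyanuric acid.

(b) Volume: 47,100 US gal × 3.785 L/gal = 178,274 L.
(b) Hardness to add: (294 − 156) = 138 mg/L as CaCO₃ × 178,274 L = 24,600 g as CaCO₃.
(b) Moles of Ca²⁺ (1 mol Ca²⁺ ≡ 1 mol CaCO₃): 24,600 / 100.1 g/mol = 245.8 mol.
(b) Mass of CaCl₂: 245.8 × 111 = 27,280 g.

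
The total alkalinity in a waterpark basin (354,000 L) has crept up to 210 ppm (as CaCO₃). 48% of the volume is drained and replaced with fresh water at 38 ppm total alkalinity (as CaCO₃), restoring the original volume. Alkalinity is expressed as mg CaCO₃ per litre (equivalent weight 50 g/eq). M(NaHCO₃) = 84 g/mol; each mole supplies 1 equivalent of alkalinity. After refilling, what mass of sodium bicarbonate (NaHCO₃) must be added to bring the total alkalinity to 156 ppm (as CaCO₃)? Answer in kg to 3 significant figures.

17.0 kg

After draining 48% and refilling: 210 × 0.52 + 38 × 0.48 = 127.44 ppm.
Deficit to target: 156 − 127.44 = 28.56 mg/L.
As CaCO₃: 28.56 mg/L × 354,000 L = 10,110 g; ÷ 50 g/eq ÷ 1 = 202.2 mol NaHCO₃.
Mass: 202.2 × 84 = 16,990 g.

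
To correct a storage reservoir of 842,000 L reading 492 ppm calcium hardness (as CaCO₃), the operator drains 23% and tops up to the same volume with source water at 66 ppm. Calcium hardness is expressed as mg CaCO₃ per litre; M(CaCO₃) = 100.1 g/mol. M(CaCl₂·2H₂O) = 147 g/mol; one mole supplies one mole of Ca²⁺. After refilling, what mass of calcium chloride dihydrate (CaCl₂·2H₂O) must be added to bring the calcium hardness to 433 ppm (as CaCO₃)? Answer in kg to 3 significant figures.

48.2 kg

After draining 23% and refilling: 492 × 0.77 + 66 × 0.23 = 394.02 ppm.
Deficit to target: 433 − 394.02 = 38.98 mg/L.
As CaCO₃: 38.98 mg/L × 842,000 L = 32,820 g; ÷ 100.1 = 327.9 mol Ca²⁺.
Mass: 327.9 × 147 = 48,200 g.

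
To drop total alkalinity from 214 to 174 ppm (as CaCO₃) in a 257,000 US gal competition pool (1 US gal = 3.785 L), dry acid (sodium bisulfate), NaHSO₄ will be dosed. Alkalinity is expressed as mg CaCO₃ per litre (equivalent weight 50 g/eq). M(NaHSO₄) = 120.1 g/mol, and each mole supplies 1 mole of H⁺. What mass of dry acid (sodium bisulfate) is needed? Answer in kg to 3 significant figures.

93.5 kg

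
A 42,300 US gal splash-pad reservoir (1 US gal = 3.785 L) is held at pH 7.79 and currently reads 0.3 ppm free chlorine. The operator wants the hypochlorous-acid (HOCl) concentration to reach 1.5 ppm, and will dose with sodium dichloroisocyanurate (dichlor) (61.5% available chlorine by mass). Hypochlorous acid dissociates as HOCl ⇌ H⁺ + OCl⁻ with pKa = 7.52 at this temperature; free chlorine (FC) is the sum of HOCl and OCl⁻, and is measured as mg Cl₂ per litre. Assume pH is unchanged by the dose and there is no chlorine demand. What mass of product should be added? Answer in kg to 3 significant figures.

Volume: 42,300 US gal × 3.785 L/gal = 160,106 L.
[OCl⁻]/[HOCl] = 10^(pH − pKa) = 10^(7.79 − 7.52) = 1.862; fraction as HOCl = 1/(1 + 1.862) = 0.3494.
Free chlorine required for 1.5 ppm HOCl: 1.5 / 0.3494 = 4.293 ppm.
FC to add: 4.293 − 0.3 = 3.993 mg/L as Cl₂.
Cl₂ equivalent: 3.993 mg/L × 160,106 L = 639.3 g.
Product at 61.5% available Cl: 639.3 / 0.615 = 1040 g.

1.04 kg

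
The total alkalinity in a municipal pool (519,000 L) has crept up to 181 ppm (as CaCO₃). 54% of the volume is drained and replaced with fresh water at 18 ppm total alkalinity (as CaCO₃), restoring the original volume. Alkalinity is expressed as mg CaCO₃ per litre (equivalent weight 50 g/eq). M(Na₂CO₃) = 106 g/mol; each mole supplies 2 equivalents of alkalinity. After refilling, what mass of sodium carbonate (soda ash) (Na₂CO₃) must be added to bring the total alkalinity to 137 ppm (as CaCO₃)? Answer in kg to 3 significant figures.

24.2 kg

After draining 54% and refilling: 181 × 0.46 + 18 × 0.54 = 92.98 ppm.
Deficit to target: 137 − 92.98 = 44.02 mg/L.
As CaCO₃: 44.02 mg/L × 519,000 L = 22,850 g; ÷ 50 g/eq ÷ 2 = 228.5 mol Na₂CO₃.
Mass: 228.5 × 106 = 24,220 g.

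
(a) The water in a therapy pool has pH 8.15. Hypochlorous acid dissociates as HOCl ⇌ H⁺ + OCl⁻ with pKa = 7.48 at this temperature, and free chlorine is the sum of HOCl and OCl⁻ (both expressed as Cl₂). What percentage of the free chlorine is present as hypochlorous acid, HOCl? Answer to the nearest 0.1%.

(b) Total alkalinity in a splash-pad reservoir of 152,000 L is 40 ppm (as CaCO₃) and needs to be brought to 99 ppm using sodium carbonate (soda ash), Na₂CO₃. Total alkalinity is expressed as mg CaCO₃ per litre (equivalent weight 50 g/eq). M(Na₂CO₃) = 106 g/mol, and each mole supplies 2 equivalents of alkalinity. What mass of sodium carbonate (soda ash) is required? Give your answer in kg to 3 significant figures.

(a) [OCl⁻]/[HOCl] = 10^(pH − pKa) = 10^(8.15 − 7.48) = 10^0.67 = 4.677.
(a) Fraction as HOCl = 1 / (1 + 4.677) = 0.1761.

(b) Alkalinity to add: (99 − 40) = 59 mg/L as CaCO₃ × 152,000 L = 8968 g as CaCO₃.
(b) Equivalents: 8968 g ÷ 50 g/eq = 179.4 eq.
(b) Each mole of Na₂CO₃ supplies 2 eq, so 179.4 / 2 = 89.68 mol.
(b) Mass: 89.68 mol × 106 g/mol = 9506 g.

(a) 17.6%; (b) 9.51 kg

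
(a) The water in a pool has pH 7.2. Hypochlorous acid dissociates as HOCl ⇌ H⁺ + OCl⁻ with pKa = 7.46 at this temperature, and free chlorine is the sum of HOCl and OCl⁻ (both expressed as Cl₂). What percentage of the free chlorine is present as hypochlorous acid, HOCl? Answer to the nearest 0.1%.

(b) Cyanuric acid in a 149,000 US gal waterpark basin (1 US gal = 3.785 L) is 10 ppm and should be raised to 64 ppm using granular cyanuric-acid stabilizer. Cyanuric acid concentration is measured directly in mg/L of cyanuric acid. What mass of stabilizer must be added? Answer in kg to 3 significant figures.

(a) [OCl⁻]/[HOCl] = 10^(pH − pKa) = 10^(7.2 − 7.46) = 10^-0.26 = 0.5495.
(a) Fraction as HOCl = 1 / (1 + 0.5495) = 0.6454.

(b) Volume: 149,000 US gal × 3.785 L/gal = 563,965 L.
(b) CYA to add: (64 − 10) = 54 mg/L × 563,965 L = 30,450 g cyanuric acid.

(a) 64.5%; (b) 30.5 kg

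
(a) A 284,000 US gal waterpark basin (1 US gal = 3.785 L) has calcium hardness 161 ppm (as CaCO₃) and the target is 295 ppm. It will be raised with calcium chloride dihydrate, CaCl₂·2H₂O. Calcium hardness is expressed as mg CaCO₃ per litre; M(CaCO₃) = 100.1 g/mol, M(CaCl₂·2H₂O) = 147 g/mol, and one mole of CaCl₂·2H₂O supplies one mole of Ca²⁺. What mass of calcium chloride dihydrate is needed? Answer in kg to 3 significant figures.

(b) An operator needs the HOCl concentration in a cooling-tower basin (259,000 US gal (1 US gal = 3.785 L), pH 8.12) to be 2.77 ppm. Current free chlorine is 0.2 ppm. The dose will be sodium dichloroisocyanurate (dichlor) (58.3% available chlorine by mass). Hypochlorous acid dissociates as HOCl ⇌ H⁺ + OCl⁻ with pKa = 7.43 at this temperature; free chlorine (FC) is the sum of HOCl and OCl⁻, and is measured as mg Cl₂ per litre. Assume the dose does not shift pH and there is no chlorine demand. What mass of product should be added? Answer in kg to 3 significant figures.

(a) Volume: 284,000 US gal × 3.785 L/gal = 1,074,940 L.
(a) Hardness to add: (295 − 161) = 134 mg/L as CaCO₃ × 1,074,940 L = 144,000 g as CaCO₃.
(a) Moles of Ca²⁺ (1 mol Ca²⁺ ≡ 1 mol CaCO₃): 144,000 / 100.1 g/mol = 1439 mol.
(a) Mass of CaCl₂·2H₂O: 1439 × 147 = 211,500 g.

(b) Volume: 259,000 US gal × 3.785 L/gal = 980,315 L.
(b) [OCl⁻]/[HOCl] = 10^(pH − pKa) = 10^(8.12 − 7.43) = 4.898; fraction as HOCl = 1/(1 + 4.898) = 0.1696.
(b) Free chlorine required for 2.77 ppm HOCl: 2.77 / 0.1696 = 16.34 ppm.
(b) FC to add: 16.34 − 0.2 = 16.14 mg/L as Cl₂.
(b) Cl₂ equivalent: 16.14 mg/L × 980,315 L = 15,820 g.
(b) Product at 58.3% available Cl: 15,820 / 0.583 = 27,130 g.

(a) 212 kg; (b) 27.1 kg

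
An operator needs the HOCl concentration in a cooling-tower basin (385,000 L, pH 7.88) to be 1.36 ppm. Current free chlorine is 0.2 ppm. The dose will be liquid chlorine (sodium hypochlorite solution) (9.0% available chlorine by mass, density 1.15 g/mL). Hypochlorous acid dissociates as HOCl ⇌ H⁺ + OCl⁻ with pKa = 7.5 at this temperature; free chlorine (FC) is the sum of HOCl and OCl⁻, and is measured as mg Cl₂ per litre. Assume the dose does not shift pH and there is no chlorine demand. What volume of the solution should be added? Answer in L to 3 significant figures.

[OCl⁻]/[HOCl] = 10^(pH − pKa) = 10^(7.88 − 7.5) = 2.399; fraction as HOCl = 1/(1 + 2.399) = 0.2942.
Free chlorine required for 1.36 ppm HOCl: 1.36 / 0.2942 = 4.622 ppm.
FC to add: 4.622 − 0.2 = 4.422 mg/L as Cl₂.
Cl₂ equivalent: 4.422 mg/L × 385,000 L = 1703 g.
Product at 9.0% available Cl: 1703 / 0.09 = 18,920 g.
Volume: 18,920 g ÷ 1.15 g/mL = 16,450 mL.

16.5 L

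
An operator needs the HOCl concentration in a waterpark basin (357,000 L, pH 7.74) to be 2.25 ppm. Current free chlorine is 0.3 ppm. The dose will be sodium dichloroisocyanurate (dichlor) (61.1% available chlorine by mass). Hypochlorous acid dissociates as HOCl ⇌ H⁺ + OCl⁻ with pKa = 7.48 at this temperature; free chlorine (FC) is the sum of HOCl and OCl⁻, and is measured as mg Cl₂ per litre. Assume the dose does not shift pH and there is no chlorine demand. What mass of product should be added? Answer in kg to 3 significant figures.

[OCl⁻]/[HOCl] = 10^(pH − pKa) = 10^(7.74 − 7.48) = 1.82; fraction as HOCl = 1/(1 + 1.82) = 0.3546.
Free chlorine required for 2.25 ppm HOCl: 2.25 / 0.3546 = 6.344 ppm.
FC to add: 6.344 − 0.3 = 6.044 mg/L as Cl₂.
Cl₂ equivalent: 6.044 mg/L × 357,000 L = 2158 g.
Product at 61.1% available Cl: 2158 / 0.611 = 3532 g.

3.53 kg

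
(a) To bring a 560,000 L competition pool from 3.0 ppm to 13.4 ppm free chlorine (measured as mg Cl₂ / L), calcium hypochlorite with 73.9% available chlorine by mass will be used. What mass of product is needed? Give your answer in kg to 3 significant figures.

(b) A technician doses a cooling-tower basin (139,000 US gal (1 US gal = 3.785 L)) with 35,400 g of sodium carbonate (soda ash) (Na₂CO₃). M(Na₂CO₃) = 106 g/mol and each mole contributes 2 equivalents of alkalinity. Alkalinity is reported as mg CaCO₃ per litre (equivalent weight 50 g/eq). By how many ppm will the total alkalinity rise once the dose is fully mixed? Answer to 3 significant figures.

(a) 7.88 kg; (b) 63.5 ppm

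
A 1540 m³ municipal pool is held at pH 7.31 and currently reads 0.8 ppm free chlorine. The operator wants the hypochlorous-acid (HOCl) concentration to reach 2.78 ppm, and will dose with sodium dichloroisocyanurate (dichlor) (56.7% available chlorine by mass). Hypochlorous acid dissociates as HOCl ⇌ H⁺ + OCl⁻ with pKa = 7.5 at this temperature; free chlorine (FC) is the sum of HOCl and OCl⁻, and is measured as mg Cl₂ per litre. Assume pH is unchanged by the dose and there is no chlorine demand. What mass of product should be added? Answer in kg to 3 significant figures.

Volume: 1540 m³ = 1,540,000 L.
[OCl⁻]/[HOCl] = 10^(pH − pKa) = 10^(7.31 − 7.5) = 0.6457; fraction as HOCl = 1/(1 + 0.6457) = 0.6077.
Free chlorine required for 2.78 ppm HOCl: 2.78 / 0.6077 = 4.575 ppm.
FC to add: 4.575 − 0.8 = 3.775 mg/L as Cl₂.
Cl₂ equivalent: 3.775 mg/L × 1,540,000 L = 5813 g.
Product at 56.7% available Cl: 5813 / 0.567 = 10,250 g.

10.3 kg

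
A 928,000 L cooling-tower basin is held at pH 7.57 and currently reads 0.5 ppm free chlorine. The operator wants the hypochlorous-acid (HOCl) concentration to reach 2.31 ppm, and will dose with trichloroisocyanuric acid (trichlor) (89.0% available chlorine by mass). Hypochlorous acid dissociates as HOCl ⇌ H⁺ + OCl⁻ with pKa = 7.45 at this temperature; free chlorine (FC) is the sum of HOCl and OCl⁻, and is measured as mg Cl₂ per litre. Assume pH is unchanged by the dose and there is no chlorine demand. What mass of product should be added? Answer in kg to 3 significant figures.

5.06 kg

[OCl⁻]/[HOCl] = 10^(pH − pKa) = 10^(7.57 − 7.45) = 1.318; fraction as HOCl = 1/(1 + 1.318) = 0.4314.
Free chlorine required for 2.31 ppm HOCl: 2.31 / 0.4314 = 5.355 ppm.
FC to add: 5.355 − 0.5 = 4.855 mg/L as Cl₂.
Cl₂ equivalent: 4.855 mg/L × 928,000 L = 4506 g.
Product at 89.0% available Cl: 4506 / 0.89 = 5062 g.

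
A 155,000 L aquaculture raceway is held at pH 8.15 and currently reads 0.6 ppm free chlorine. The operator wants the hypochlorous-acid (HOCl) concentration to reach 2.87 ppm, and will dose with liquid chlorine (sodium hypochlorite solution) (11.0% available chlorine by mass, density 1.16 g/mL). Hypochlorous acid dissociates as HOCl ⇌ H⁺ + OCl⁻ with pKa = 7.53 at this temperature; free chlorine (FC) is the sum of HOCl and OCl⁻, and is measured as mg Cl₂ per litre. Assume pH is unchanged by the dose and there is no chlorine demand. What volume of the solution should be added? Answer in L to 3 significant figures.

[OCl⁻]/[HOCl] = 10^(pH − pKa) = 10^(8.15 − 7.53) = 4.169; fraction as HOCl = 1/(1 + 4.169) = 0.1935.
Free chlorine required for 2.87 ppm HOCl: 2.87 / 0.1935 = 14.83 ppm.
FC to add: 14.83 − 0.6 = 14.23 mg/L as Cl₂.
Cl₂ equivalent: 14.23 mg/L × 155,000 L = 2206 g.
Product at 11.0% available Cl: 2206 / 0.11 = 20,060 g.
Volume: 20,060 g ÷ 1.16 g/mL = 17,290 mL.

17.3 L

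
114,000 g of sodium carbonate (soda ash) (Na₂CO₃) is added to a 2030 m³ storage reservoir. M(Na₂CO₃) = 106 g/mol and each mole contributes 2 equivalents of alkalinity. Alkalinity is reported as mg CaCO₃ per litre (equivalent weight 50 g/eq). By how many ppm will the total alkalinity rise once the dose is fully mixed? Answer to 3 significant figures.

53.0 ppm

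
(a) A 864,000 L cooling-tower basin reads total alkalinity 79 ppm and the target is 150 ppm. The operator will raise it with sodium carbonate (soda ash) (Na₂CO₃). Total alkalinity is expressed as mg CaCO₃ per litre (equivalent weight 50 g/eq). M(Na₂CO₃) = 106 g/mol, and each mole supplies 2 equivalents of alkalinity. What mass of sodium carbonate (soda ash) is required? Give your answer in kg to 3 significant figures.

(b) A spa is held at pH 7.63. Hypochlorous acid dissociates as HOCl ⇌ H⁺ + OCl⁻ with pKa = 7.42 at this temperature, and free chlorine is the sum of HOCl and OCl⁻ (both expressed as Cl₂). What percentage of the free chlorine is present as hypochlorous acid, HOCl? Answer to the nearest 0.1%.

(a) 65.0 kg; (b) 38.1%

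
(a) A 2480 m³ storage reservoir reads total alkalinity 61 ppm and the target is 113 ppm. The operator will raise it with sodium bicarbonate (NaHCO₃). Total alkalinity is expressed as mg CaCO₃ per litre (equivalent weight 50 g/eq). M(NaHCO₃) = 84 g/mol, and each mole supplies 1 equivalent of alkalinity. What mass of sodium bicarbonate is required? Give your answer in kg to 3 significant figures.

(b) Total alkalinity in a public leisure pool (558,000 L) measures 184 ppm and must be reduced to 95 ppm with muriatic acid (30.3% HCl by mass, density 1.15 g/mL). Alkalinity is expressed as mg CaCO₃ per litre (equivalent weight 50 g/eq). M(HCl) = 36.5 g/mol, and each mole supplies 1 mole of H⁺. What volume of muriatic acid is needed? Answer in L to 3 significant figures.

(a) 217 kg; (b) 104 L

(a) Volume: 2480 m³ = 2,480,000 L.
(a) Alkalinity to add: (113 − 61) = 52 mg/L as CaCO₃ × 2,480,000 L = 129,000 g as CaCO₃.
(a) Equivalents: 129,000 g ÷ 50 g/eq = 2579 eq.
(a) NaHCO₃ supplies 1 eq per mole → 2579 mol.
(a) Mass: 2579 mol × 84 g/mol = 216,700 g.

(b) Alkalinity to neutralize: (184 − 95) = 89 mg/L as CaCO₃ × 558,000 L = 49,660 g as CaCO₃.
(b) Equivalents of H⁺ required: 49,660 ÷ 50 g/eq = 993.2 eq = 993.2 mol HCl.
(b) Mass of HCl: 993.2 × 36.5 = 36,250 g.
(b) Mass of 30.3% solution: 36,250 / 0.303 = 119,600 g.
(b) Volume: 119,600 g ÷ 1.15 g/mL = 104,000 mL.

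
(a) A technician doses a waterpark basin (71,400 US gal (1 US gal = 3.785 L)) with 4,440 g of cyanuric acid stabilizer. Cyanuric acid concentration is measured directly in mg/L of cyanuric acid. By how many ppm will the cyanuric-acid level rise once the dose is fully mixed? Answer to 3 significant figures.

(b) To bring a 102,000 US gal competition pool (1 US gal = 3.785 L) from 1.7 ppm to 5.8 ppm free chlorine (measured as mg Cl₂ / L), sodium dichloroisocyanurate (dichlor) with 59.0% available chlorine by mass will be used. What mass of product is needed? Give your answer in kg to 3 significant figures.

(a) Volume: 71,400 US gal × 3.785 L/gal = 270,249 L.
(a) Rise: 4,440 g / 270,249 L × 1000 = 16.43 mg/L.

(b) Volume: 102,000 US gal × 3.785 L/gal = 386,070 L.
(b) Chlorine deficit: 5.8 − 1.7 = 4.1 ppm = 4.1 mg/L as Cl₂.
(b) Cl₂ equivalent needed: 4.1 mg/L × 386,070 L = 1,583,000 mg = 1583 g.
(b) Product at 59.0% available chlorine: 1583 / 0.59 = 2683 g.

(a) 16.4 ppm; (b) 2.68 kg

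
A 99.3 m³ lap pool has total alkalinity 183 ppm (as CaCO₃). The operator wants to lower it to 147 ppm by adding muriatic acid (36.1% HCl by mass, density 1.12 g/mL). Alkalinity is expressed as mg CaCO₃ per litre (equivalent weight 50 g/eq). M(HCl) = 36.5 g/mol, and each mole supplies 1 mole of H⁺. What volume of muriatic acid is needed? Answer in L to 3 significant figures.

6.45 L

Volume: 99.3 m³ = 99,300 L.
Alkalinity to neutralize: (183 − 147) = 36 mg/L as CaCO₃ × 99,300 L = 3575 g as CaCO₃.
Equivalents of H⁺ required: 3575 ÷ 50 g/eq = 71.5 eq = 71.5 mol HCl.
Mass of HCl: 71.5 × 36.5 = 2610 g.
Mass of 36.1% solution: 2610 / 0.361 = 7229 g.
Volume: 7229 g ÷ 1.12 g/mL = 6454 mL.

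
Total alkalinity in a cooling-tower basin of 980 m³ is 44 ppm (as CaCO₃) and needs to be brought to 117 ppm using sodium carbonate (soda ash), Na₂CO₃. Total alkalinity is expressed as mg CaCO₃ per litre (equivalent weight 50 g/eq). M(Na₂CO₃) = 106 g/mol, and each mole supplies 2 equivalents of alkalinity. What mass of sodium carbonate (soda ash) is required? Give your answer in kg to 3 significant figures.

75.8 kg

Volume: 980 m³ = 980,000 L.
Alkalinity to add: (117 − 44) = 73 mg/L as CaCO₃ × 980,000 L = 71,540 g as CaCO₃.
Equivalents: 71,540 g ÷ 50 g/eq = 1431 eq.
Each mole of Na₂CO₃ supplies 2 eq, so 1431 / 2 = 715.4 mol.
Mass: 715.4 mol × 106 g/mol = 75,830 g.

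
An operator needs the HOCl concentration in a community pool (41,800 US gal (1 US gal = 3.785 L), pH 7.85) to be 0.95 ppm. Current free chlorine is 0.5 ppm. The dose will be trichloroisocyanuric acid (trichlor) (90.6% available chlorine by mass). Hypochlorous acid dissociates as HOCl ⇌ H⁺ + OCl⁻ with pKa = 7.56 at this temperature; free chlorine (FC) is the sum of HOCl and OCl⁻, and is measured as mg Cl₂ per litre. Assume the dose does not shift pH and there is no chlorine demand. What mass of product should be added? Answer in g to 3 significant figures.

Volume: 41,800 US gal × 3.785 L/gal = 158,213 L.
[OCl⁻]/[HOCl] = 10^(pH − pKa) = 10^(7.85 − 7.56) = 1.95; fraction as HOCl = 1/(1 + 1.95) = 0.339.
Free chlorine required for 0.95 ppm HOCl: 0.95 / 0.339 = 2.802 ppm.
FC to add: 2.802 − 0.5 = 2.302 mg/L as Cl₂.
Cl₂ equivalent: 2.302 mg/L × 158,213 L = 364.3 g.
Product at 90.6% available Cl: 364.3 / 0.906 = 402.1 g.

402 g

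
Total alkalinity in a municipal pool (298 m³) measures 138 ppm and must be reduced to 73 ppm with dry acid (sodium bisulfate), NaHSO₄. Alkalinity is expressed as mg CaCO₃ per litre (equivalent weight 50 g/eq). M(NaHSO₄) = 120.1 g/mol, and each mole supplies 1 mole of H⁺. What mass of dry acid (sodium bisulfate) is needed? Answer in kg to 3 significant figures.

Volume: 298 m³ = 298,000 L.
Alkalinity to neutralize: (138 − 73) = 65 mg/L as CaCO₃ × 298,000 L = 19,370 g as CaCO₃.
Equivalents of H⁺ required: 19,370 ÷ 50 g/eq = 387.4 eq = 387.4 mol NaHSO₄.
Mass of NaHSO₄: 387.4 × 120.1 = 46,530 g.

46.5 kg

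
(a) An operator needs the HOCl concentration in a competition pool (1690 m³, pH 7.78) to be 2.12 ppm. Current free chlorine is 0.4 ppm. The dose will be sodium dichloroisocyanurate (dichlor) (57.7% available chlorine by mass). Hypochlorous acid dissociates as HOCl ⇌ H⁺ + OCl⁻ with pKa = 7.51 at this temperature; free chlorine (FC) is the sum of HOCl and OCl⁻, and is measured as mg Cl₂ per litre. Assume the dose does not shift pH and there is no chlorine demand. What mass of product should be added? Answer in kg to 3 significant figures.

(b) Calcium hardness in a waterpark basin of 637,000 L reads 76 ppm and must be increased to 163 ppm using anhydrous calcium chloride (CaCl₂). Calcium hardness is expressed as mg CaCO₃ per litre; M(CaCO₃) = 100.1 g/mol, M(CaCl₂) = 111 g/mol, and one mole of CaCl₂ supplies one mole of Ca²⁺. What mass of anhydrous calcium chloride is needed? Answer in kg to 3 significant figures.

(a) Volume: 1690 m³ = 1,690,000 L.
(a) [OCl⁻]/[HOCl] = 10^(pH − pKa) = 10^(7.78 − 7.51) = 1.862; fraction as HOCl = 1/(1 + 1.862) = 0.3494.
(a) Free chlorine required for 2.12 ppm HOCl: 2.12 / 0.3494 = 6.068 ppm.
(a) FC to add: 6.068 − 0.4 = 5.668 mg/L as Cl₂.
(a) Cl₂ equivalent: 5.668 mg/L × 1,690,000 L = 9578 g.
(a) Product at 57.7% available Cl: 9578 / 0.577 = 16,600 g.

(b) Hardness to add: (163 − 76) = 87 mg/L as CaCO₃ × 637,000 L = 55,420 g as CaCO₃.
(b) Moles of Ca²⁺ (1 mol Ca²⁺ ≡ 1 mol CaCO₃): 55,420 / 100.1 g/mol = 553.6 mol.
(b) Mass of CaCl₂: 553.6 × 111 = 61,450 g.

(a) 16.6 kg; (b) 61.5 kg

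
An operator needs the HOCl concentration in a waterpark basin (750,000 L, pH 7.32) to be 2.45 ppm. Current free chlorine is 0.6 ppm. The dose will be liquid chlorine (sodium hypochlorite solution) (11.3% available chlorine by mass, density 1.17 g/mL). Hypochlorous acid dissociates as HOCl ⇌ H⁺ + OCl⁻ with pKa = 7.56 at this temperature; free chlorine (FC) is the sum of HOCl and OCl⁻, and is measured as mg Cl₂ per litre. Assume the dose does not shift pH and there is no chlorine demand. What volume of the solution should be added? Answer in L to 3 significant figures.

18.5 L

[OCl⁻]/[HOCl] = 10^(pH − pKa) = 10^(7.32 − 7.56) = 0.5754; fraction as HOCl = 1/(1 + 0.5754) = 0.6347.
Free chlorine required for 2.45 ppm HOCl: 2.45 / 0.6347 = 3.86 ppm.
FC to add: 3.86 − 0.6 = 3.26 mg/L as Cl₂.
Cl₂ equivalent: 3.26 mg/L × 750,000 L = 2445 g.
Product at 11.3% available Cl: 2445 / 0.113 = 21,640 g.
Volume: 21,640 g ÷ 1.17 g/mL = 18,490 mL.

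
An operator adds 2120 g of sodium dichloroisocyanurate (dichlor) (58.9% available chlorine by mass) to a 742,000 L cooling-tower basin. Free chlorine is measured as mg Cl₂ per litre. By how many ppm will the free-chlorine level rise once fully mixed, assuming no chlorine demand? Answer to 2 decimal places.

Available chlorine delivered: 2120 g × 0.589 = 1249 g as Cl₂.
Concentration rise: 1249 g / 742,000 L = 1.683 mg/L = 1.68 ppm.

1.68 ppm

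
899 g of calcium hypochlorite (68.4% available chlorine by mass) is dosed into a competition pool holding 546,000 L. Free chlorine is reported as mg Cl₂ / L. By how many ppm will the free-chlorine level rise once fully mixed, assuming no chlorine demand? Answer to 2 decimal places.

1.13 ppm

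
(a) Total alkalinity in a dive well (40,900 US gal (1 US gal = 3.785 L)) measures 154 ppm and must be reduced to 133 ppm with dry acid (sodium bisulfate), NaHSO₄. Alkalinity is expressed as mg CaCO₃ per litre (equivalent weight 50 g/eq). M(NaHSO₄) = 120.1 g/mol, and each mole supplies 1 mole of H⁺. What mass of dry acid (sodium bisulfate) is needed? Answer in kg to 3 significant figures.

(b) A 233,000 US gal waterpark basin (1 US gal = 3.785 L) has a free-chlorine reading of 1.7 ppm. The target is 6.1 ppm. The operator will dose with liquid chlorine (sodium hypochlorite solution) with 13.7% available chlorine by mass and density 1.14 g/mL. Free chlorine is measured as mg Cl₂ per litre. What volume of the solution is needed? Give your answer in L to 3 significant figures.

(a) Volume: 40,900 US gal × 3.785 L/gal = 154,806 L.
(a) Alkalinity to neutralize: (154 − 133) = 21 mg/L as CaCO₃ × 154,806 L = 3251 g as CaCO₃.
(a) Equivalents of H⁺ required: 3251 ÷ 50 g/eq = 65.02 eq = 65.02 mol NaHSO₄.
(a) Mass of NaHSO₄: 65.02 × 120.1 = 7809 g.

(b) Volume: 233,000 US gal × 3.785 L/gal = 881,905 L.
(b) Chlorine deficit: 6.1 − 1.7 = 4.4 ppm = 4.4 mg/L as Cl₂.
(b) Cl₂ equivalent needed: 4.4 mg/L × 881,905 L = 3,880,000 mg = 3880 g.
(b) Product at 13.7% available chlorine: 3880 / 0.137 = 28,320 g.
(b) Volume at density 1.14 g/mL: 28,320 g ÷ 1.14 g/mL = 24,850 mL.

(a) 7.81 kg; (b) 24.8 L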